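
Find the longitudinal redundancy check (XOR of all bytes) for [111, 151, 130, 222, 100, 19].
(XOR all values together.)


XOR chain: 111 ^ 151 ^ 130 ^ 222 ^ 100 ^ 19 = 211

211


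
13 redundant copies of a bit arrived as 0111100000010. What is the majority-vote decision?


Ones: 5 out of 13
Threshold: 7

0 (5/13 voted 1)


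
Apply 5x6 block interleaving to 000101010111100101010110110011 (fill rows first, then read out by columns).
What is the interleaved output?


Matrix:
  000101
  010111
  100101
  010110
  110011
Read columns: 001010101100000111100101111101

001010101100000111100101111101


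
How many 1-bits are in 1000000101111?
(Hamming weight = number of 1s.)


Counting 1s in 1000000101111

6


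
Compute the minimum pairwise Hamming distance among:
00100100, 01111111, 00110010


Comparing all pairs, minimum distance: 3
Can detect 2 errors, correct 1 errors

3


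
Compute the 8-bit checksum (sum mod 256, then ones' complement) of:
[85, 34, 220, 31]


Sum = 370 mod 256 = 114
Complement = 141

141


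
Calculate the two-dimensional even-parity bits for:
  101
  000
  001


Row parities: 001
Column parities: 100

Row P: 001, Col P: 100, Corner: 1


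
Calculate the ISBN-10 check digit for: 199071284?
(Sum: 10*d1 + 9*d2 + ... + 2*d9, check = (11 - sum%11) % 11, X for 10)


Weighted sum: 250
250 mod 11 = 8

Check digit: 3


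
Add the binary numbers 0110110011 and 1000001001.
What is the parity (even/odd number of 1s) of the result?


0110110011 = 435
1000001001 = 521
Sum = 956 = 1110111100
1s count = 7

odd parity (7 ones in 1110111100)


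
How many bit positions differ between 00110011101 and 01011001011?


XOR: 01101010110
Count of 1s: 6

6


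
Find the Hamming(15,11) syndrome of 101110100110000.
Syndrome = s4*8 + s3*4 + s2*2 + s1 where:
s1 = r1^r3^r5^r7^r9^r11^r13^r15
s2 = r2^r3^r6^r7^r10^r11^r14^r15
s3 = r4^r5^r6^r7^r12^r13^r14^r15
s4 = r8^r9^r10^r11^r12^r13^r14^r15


s1=1, s2=0, s3=1, s4=0

Syndrome = 5 (error at position 5)


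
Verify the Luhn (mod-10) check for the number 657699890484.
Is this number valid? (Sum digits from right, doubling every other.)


Luhn sum = 68
68 mod 10 = 8

Invalid (Luhn sum mod 10 = 8)


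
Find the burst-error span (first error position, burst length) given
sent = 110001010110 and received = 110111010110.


XOR: 000110000000

Burst at position 3, length 2


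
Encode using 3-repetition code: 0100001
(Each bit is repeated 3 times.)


Each bit -> 3 copies

000111000000000000111


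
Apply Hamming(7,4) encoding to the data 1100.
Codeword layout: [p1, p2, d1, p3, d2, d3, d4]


Parity bits: p1=0, p2=1, p3=1

0111100


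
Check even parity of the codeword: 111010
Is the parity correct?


Number of 1s: 4

Yes, parity is correct (4 ones)


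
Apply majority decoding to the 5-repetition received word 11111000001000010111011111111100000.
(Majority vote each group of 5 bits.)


Groups: 11111, 00000, 10000, 10111, 01111, 11111, 00000
Majority votes: 1001110

1001110


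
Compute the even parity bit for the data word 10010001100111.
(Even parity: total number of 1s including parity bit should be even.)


Number of 1s in data: 7
Parity bit: 1

1


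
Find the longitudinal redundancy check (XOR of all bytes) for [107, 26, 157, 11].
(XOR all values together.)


XOR chain: 107 ^ 26 ^ 157 ^ 11 = 231

231


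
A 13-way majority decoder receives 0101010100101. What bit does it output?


Ones: 6 out of 13
Threshold: 7

0 (6/13 voted 1)


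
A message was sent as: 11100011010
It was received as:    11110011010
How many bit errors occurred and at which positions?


XOR: 00010000000

1 error(s) at position(s): 3


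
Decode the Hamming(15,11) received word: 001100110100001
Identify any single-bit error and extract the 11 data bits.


Syndrome = 13: error at position 13

Data: 10010100101 (corrected bit 13)


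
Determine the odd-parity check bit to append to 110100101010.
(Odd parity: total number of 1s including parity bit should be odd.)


Number of 1s in data: 6
Parity bit: 1

1


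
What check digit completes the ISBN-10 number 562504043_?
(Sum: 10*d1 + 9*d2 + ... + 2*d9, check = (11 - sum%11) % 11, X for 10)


Weighted sum: 193
193 mod 11 = 6

Check digit: 5


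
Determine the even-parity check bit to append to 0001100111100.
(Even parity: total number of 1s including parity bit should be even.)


Number of 1s in data: 6
Parity bit: 0

0


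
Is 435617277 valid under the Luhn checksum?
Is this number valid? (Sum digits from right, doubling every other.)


Luhn sum = 38
38 mod 10 = 8

Invalid (Luhn sum mod 10 = 8)


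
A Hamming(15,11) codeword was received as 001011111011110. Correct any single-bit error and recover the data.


Syndrome = 2: error at position 2

Data: 11111011110 (corrected bit 2)


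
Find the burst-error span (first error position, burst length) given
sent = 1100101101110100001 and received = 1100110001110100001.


XOR: 0000011100000000000

Burst at position 5, length 3


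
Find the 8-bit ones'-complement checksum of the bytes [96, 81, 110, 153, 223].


Sum = 663 mod 256 = 151
Complement = 104

104


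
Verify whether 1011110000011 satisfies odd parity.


Number of 1s: 7

Yes, parity is correct (7 ones)


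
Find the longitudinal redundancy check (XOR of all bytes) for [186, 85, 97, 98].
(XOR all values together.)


XOR chain: 186 ^ 85 ^ 97 ^ 98 = 236

236


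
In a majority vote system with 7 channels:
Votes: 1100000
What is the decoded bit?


Ones: 2 out of 7
Threshold: 4

0 (2/7 voted 1)


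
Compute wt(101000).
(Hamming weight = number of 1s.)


Counting 1s in 101000

2


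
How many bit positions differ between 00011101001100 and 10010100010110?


XOR: 10001001011010
Count of 1s: 6

6


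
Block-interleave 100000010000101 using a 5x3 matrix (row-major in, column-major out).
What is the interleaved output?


Matrix:
  100
  000
  010
  000
  101
Read columns: 100010010000001

100010010000001


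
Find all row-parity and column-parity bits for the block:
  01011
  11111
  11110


Row parities: 110
Column parities: 01010

Row P: 110, Col P: 01010, Corner: 0


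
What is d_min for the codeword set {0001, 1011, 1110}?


Comparing all pairs, minimum distance: 2
Can detect 1 errors, correct 0 errors

2


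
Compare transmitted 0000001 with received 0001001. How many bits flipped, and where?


XOR: 0001000

1 error(s) at position(s): 3


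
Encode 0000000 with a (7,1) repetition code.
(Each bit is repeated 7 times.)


Each bit -> 7 copies

0000000000000000000000000000000000000000000000000


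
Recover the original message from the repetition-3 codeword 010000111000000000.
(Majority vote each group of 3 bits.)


Groups: 010, 000, 111, 000, 000, 000
Majority votes: 001000

001000


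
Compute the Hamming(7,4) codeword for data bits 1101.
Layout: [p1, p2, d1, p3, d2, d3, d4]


Parity bits: p1=1, p2=0, p3=0

1010101


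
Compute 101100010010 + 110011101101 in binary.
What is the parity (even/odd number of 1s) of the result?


101100010010 = 2834
110011101101 = 3309
Sum = 6143 = 1011111111111
1s count = 12

even parity (12 ones in 1011111111111)


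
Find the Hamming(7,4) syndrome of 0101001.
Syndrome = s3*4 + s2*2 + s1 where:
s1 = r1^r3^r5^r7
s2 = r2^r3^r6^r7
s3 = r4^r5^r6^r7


s1=1, s2=0, s3=0

Syndrome = 1 (error at position 1)


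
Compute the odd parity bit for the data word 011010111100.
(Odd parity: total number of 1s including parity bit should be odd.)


Number of 1s in data: 7
Parity bit: 0

0


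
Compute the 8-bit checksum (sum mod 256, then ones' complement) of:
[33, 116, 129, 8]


Sum = 286 mod 256 = 30
Complement = 225

225


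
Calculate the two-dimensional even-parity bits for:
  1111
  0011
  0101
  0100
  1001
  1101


Row parities: 000101
Column parities: 1001

Row P: 000101, Col P: 1001, Corner: 0


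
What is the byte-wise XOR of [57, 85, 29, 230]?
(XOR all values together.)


XOR chain: 57 ^ 85 ^ 29 ^ 230 = 151

151


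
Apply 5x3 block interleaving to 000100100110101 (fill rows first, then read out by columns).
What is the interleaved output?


Matrix:
  000
  100
  100
  110
  101
Read columns: 011110001000001

011110001000001


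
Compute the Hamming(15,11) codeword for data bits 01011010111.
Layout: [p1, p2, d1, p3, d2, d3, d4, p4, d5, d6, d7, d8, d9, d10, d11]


Parity bits: p1=0, p2=0, p3=1, p4=1

000110111010111


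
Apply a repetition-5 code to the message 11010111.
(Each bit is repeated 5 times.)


Each bit -> 5 copies

1111111111000001111100000111111111111111


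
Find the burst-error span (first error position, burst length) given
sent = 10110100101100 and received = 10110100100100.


XOR: 00000000001000

Burst at position 10, length 1


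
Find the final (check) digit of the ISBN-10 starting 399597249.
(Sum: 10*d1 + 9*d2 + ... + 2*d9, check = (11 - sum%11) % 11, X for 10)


Weighted sum: 345
345 mod 11 = 4

Check digit: 7


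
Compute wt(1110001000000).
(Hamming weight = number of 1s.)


Counting 1s in 1110001000000

4


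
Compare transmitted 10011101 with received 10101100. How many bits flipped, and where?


XOR: 00110001

3 error(s) at position(s): 2, 3, 7


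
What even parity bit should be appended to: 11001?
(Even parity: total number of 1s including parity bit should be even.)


Number of 1s in data: 3
Parity bit: 1

1


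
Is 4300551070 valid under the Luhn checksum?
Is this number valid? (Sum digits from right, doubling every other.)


Luhn sum = 24
24 mod 10 = 4

Invalid (Luhn sum mod 10 = 4)


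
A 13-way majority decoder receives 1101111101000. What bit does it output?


Ones: 8 out of 13
Threshold: 7

1 (8/13 voted 1)


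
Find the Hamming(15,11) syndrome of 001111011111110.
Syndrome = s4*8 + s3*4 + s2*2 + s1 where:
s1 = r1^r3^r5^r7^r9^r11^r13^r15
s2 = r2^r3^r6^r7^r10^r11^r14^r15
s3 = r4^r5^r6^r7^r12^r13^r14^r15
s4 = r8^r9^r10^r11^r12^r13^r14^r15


s1=1, s2=1, s3=0, s4=1

Syndrome = 11 (error at position 11)


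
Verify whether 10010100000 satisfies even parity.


Number of 1s: 3

No, parity error (3 ones)


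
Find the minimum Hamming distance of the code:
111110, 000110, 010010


Comparing all pairs, minimum distance: 2
Can detect 1 errors, correct 0 errors

2


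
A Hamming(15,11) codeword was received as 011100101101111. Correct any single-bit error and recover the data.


Syndrome = 1: error at position 1

Data: 10011101111 (corrected bit 1)


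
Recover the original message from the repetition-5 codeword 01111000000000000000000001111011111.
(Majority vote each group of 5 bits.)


Groups: 01111, 00000, 00000, 00000, 00000, 11110, 11111
Majority votes: 1000011

1000011


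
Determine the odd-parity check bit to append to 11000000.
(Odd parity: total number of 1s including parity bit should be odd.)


Number of 1s in data: 2
Parity bit: 1

1


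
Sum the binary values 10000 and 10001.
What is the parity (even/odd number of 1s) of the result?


10000 = 16
10001 = 17
Sum = 33 = 100001
1s count = 2

even parity (2 ones in 100001)


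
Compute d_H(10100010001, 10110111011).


XOR: 00010101010
Count of 1s: 4

4


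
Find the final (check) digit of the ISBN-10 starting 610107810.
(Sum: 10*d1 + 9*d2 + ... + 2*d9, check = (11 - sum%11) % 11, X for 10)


Weighted sum: 146
146 mod 11 = 3

Check digit: 8


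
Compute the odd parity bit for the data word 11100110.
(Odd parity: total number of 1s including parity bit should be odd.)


Number of 1s in data: 5
Parity bit: 0

0


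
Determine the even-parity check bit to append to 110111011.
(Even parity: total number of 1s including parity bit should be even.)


Number of 1s in data: 7
Parity bit: 1

1


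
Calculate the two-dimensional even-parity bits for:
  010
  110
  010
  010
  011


Row parities: 10110
Column parities: 111

Row P: 10110, Col P: 111, Corner: 1


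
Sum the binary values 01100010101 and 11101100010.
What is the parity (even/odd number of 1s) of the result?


01100010101 = 789
11101100010 = 1890
Sum = 2679 = 101001110111
1s count = 8

even parity (8 ones in 101001110111)


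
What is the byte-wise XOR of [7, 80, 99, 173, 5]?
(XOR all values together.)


XOR chain: 7 ^ 80 ^ 99 ^ 173 ^ 5 = 156

156


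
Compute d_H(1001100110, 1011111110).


XOR: 0010011000
Count of 1s: 3

3


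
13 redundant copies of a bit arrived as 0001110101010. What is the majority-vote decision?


Ones: 6 out of 13
Threshold: 7

0 (6/13 voted 1)


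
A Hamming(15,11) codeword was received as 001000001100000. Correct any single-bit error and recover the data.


Syndrome = 0: no error detected

Data: 10001100000 (no errors)


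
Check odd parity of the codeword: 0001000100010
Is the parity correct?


Number of 1s: 3

Yes, parity is correct (3 ones)


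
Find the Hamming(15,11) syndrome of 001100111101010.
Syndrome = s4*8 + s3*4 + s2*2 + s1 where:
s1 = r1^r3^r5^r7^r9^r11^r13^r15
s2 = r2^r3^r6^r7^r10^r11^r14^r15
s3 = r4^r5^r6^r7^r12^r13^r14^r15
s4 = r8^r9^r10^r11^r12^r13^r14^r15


s1=1, s2=0, s3=0, s4=1

Syndrome = 9 (error at position 9)


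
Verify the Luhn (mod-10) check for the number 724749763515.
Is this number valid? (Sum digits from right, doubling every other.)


Luhn sum = 68
68 mod 10 = 8

Invalid (Luhn sum mod 10 = 8)


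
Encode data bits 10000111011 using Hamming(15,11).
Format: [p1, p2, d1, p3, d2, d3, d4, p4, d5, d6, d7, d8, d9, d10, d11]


Parity bits: p1=1, p2=1, p3=1, p4=1

111100010111011


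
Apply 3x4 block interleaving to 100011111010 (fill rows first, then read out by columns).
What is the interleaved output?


Matrix:
  1000
  1111
  1010
Read columns: 111010011010

111010011010


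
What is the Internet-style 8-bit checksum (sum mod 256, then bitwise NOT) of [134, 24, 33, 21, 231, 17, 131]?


Sum = 591 mod 256 = 79
Complement = 176

176


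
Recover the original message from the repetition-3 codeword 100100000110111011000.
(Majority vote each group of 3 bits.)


Groups: 100, 100, 000, 110, 111, 011, 000
Majority votes: 0001110

0001110


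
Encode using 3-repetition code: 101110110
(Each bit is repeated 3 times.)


Each bit -> 3 copies

111000111111111000111111000


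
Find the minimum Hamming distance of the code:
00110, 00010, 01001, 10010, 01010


Comparing all pairs, minimum distance: 1
Can detect 0 errors, correct 0 errors

1


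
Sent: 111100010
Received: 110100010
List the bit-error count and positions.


XOR: 001000000

1 error(s) at position(s): 2


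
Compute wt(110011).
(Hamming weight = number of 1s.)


Counting 1s in 110011

4


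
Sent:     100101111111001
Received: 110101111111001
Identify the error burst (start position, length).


XOR: 010000000000000

Burst at position 1, length 1


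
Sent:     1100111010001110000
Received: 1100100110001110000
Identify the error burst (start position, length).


XOR: 0000011100000000000

Burst at position 5, length 3


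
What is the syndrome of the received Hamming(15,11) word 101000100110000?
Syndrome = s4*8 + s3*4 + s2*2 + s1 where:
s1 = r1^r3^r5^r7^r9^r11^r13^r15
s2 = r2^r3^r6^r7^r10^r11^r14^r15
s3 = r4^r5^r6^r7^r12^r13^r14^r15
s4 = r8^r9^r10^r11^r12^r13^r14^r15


s1=0, s2=0, s3=1, s4=0

Syndrome = 4 (error at position 4)


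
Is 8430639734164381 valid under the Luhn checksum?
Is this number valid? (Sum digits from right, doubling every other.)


Luhn sum = 76
76 mod 10 = 6

Invalid (Luhn sum mod 10 = 6)


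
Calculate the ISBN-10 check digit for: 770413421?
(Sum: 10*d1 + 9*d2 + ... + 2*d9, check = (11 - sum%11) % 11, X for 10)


Weighted sum: 206
206 mod 11 = 8

Check digit: 3


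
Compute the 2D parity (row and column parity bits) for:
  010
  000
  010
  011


Row parities: 1010
Column parities: 011

Row P: 1010, Col P: 011, Corner: 0


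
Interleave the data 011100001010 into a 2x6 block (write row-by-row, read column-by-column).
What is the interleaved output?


Matrix:
  011100
  001010
Read columns: 001011100100

001011100100


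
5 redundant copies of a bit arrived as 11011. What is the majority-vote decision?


Ones: 4 out of 5
Threshold: 3

1 (4/5 voted 1)


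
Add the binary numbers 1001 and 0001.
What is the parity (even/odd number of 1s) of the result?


1001 = 9
0001 = 1
Sum = 10 = 1010
1s count = 2

even parity (2 ones in 1010)


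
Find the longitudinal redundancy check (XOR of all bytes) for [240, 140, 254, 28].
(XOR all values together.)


XOR chain: 240 ^ 140 ^ 254 ^ 28 = 158

158


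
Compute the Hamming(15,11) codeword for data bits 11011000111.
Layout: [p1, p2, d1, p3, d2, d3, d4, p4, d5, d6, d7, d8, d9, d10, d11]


Parity bits: p1=0, p2=0, p3=1, p4=0

001110101000111


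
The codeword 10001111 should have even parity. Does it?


Number of 1s: 5

No, parity error (5 ones)


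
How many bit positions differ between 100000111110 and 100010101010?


XOR: 000010010100
Count of 1s: 3

3


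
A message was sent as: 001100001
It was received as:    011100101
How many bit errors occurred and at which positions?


XOR: 010000100

2 error(s) at position(s): 1, 6


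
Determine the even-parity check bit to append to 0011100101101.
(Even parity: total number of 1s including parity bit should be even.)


Number of 1s in data: 7
Parity bit: 1

1


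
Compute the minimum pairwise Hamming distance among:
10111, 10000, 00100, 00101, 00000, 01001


Comparing all pairs, minimum distance: 1
Can detect 0 errors, correct 0 errors

1


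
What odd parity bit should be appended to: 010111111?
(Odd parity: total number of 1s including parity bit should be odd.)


Number of 1s in data: 7
Parity bit: 0

0


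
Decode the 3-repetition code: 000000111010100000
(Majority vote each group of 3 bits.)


Groups: 000, 000, 111, 010, 100, 000
Majority votes: 001000

001000


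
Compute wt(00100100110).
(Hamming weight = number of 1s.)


Counting 1s in 00100100110

4


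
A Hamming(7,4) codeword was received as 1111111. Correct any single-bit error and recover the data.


Syndrome = 0: no error detected

Data: 1111 (no errors)


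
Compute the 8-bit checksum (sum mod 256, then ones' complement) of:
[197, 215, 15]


Sum = 427 mod 256 = 171
Complement = 84

84


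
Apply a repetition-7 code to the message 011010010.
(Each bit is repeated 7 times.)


Each bit -> 7 copies

000000011111111111111000000011111110000000000000011111110000000


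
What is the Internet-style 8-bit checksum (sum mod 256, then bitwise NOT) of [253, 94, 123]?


Sum = 470 mod 256 = 214
Complement = 41

41


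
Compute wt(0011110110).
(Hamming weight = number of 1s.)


Counting 1s in 0011110110

6


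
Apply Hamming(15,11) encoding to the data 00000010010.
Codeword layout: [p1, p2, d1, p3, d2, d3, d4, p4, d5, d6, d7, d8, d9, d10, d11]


Parity bits: p1=1, p2=0, p3=1, p4=0

100100000010010


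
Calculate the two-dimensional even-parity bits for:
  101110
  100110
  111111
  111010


Row parities: 0100
Column parities: 001101

Row P: 0100, Col P: 001101, Corner: 1


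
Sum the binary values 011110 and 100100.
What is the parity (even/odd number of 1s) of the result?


011110 = 30
100100 = 36
Sum = 66 = 1000010
1s count = 2

even parity (2 ones in 1000010)


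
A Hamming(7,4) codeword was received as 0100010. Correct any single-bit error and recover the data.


Syndrome = 4: error at position 4

Data: 0010 (corrected bit 4)


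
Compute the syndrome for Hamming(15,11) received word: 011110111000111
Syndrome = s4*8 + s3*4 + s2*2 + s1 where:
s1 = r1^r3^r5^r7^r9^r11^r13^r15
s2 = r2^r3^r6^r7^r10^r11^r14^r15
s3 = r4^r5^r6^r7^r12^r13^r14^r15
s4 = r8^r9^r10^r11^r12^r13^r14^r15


s1=0, s2=1, s3=0, s4=1

Syndrome = 10 (error at position 10)


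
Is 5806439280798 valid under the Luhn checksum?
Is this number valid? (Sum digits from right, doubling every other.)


Luhn sum = 70
70 mod 10 = 0

Valid (Luhn sum mod 10 = 0)


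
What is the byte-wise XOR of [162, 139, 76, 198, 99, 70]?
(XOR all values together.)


XOR chain: 162 ^ 139 ^ 76 ^ 198 ^ 99 ^ 70 = 134

134


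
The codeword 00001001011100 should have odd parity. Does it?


Number of 1s: 5

Yes, parity is correct (5 ones)


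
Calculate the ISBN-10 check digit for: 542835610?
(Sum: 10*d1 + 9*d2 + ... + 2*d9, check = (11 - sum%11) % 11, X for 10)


Weighted sum: 228
228 mod 11 = 8

Check digit: 3


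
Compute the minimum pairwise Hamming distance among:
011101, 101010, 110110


Comparing all pairs, minimum distance: 3
Can detect 2 errors, correct 1 errors

3


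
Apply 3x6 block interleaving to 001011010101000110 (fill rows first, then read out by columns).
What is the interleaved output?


Matrix:
  001011
  010101
  000110
Read columns: 000010100011101110

000010100011101110


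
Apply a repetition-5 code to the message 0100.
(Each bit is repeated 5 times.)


Each bit -> 5 copies

00000111110000000000


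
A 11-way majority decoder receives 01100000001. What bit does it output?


Ones: 3 out of 11
Threshold: 6

0 (3/11 voted 1)


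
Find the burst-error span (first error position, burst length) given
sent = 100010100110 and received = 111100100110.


XOR: 011110000000

Burst at position 1, length 4


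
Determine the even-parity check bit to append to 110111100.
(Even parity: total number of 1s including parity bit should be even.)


Number of 1s in data: 6
Parity bit: 0

0


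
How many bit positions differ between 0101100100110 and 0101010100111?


XOR: 0000110000001
Count of 1s: 3

3


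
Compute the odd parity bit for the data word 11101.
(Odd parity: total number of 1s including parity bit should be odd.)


Number of 1s in data: 4
Parity bit: 1

1


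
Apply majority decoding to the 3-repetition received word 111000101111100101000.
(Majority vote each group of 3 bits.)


Groups: 111, 000, 101, 111, 100, 101, 000
Majority votes: 1011010

1011010


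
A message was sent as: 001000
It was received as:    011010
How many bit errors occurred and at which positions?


XOR: 010010

2 error(s) at position(s): 1, 4


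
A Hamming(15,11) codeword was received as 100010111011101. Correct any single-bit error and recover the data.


Syndrome = 7: error at position 7

Data: 01001011101 (corrected bit 7)


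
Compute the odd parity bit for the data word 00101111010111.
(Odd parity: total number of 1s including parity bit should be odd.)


Number of 1s in data: 9
Parity bit: 0

0


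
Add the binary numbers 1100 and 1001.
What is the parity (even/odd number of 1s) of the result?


1100 = 12
1001 = 9
Sum = 21 = 10101
1s count = 3

odd parity (3 ones in 10101)


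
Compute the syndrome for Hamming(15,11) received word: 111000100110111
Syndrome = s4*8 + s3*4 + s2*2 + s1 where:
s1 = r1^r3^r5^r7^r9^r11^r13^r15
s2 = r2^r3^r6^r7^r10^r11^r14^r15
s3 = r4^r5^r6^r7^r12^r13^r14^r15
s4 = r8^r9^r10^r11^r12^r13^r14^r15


s1=0, s2=1, s3=0, s4=1

Syndrome = 10 (error at position 10)


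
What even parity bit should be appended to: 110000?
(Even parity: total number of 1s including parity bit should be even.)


Number of 1s in data: 2
Parity bit: 0

0


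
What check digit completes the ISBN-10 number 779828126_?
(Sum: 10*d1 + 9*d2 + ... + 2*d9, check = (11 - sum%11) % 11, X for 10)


Weighted sum: 335
335 mod 11 = 5

Check digit: 6


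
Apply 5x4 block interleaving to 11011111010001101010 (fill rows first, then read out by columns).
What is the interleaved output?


Matrix:
  1101
  1111
  0100
  0110
  1010
Read columns: 11001111100101111000

11001111100101111000


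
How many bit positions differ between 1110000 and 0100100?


XOR: 1010100
Count of 1s: 3

3


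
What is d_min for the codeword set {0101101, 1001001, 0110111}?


Comparing all pairs, minimum distance: 3
Can detect 2 errors, correct 1 errors

3


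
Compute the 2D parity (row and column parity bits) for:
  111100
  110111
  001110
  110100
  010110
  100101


Row parities: 011111
Column parities: 000010

Row P: 011111, Col P: 000010, Corner: 1


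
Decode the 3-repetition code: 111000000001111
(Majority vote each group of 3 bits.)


Groups: 111, 000, 000, 001, 111
Majority votes: 10001

10001


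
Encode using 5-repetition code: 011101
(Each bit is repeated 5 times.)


Each bit -> 5 copies

000001111111111111110000011111


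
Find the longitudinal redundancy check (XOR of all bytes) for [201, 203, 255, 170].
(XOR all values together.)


XOR chain: 201 ^ 203 ^ 255 ^ 170 = 87

87


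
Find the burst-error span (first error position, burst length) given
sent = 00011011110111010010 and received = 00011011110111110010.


XOR: 00000000000000100000

Burst at position 14, length 1


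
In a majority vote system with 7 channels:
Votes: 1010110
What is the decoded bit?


Ones: 4 out of 7
Threshold: 4

1 (4/7 voted 1)


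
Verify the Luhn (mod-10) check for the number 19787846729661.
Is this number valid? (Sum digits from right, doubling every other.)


Luhn sum = 77
77 mod 10 = 7

Invalid (Luhn sum mod 10 = 7)


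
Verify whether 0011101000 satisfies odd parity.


Number of 1s: 4

No, parity error (4 ones)


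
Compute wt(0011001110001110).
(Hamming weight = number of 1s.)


Counting 1s in 0011001110001110

8


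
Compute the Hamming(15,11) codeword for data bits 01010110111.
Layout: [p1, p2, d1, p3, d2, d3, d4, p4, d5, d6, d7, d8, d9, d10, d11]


Parity bits: p1=1, p2=1, p3=1, p4=1

110110110110111


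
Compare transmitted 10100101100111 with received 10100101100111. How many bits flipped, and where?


XOR: 00000000000000

0 errors (received matches sent)


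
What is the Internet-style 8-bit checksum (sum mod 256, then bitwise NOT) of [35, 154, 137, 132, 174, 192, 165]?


Sum = 989 mod 256 = 221
Complement = 34

34


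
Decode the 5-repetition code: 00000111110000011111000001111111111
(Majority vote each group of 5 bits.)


Groups: 00000, 11111, 00000, 11111, 00000, 11111, 11111
Majority votes: 0101011

0101011


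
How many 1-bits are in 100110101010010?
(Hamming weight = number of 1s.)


Counting 1s in 100110101010010

7


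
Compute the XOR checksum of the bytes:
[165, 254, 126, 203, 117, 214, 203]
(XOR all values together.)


XOR chain: 165 ^ 254 ^ 126 ^ 203 ^ 117 ^ 214 ^ 203 = 134

134


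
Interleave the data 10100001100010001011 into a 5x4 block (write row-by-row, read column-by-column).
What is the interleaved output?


Matrix:
  1010
  0001
  1000
  1000
  1011
Read columns: 10111000001000101001

10111000001000101001


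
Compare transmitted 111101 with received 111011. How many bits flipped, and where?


XOR: 000110

2 error(s) at position(s): 3, 4


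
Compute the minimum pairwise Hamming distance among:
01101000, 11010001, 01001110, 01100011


Comparing all pairs, minimum distance: 3
Can detect 2 errors, correct 1 errors

3


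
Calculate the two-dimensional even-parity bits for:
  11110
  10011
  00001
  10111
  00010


Row parities: 01101
Column parities: 11001

Row P: 01101, Col P: 11001, Corner: 1


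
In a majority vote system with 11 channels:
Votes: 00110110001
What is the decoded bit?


Ones: 5 out of 11
Threshold: 6

0 (5/11 voted 1)


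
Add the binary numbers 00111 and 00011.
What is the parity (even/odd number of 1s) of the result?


00111 = 7
00011 = 3
Sum = 10 = 1010
1s count = 2

even parity (2 ones in 1010)


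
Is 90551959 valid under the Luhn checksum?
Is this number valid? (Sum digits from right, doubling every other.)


Luhn sum = 36
36 mod 10 = 6

Invalid (Luhn sum mod 10 = 6)


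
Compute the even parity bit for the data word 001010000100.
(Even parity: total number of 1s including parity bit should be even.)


Number of 1s in data: 3
Parity bit: 1

1


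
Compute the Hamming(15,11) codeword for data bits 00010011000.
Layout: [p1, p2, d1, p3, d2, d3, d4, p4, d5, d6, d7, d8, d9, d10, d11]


Parity bits: p1=0, p2=0, p3=0, p4=0

000000100011000


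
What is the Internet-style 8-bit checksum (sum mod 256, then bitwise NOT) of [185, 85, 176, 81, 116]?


Sum = 643 mod 256 = 131
Complement = 124

124


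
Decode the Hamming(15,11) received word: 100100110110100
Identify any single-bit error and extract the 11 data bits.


Syndrome = 6: error at position 6

Data: 00110110100 (corrected bit 6)


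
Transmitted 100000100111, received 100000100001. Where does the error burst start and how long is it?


XOR: 000000000110

Burst at position 9, length 2


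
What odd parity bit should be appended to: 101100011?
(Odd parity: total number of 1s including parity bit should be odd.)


Number of 1s in data: 5
Parity bit: 0

0


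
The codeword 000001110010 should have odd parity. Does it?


Number of 1s: 4

No, parity error (4 ones)


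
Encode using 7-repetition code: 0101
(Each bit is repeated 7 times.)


Each bit -> 7 copies

0000000111111100000001111111


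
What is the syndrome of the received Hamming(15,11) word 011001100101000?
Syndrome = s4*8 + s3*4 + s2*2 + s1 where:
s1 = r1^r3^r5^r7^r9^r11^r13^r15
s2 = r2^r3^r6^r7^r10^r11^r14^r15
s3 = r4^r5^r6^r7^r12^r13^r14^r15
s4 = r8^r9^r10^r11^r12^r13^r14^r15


s1=0, s2=1, s3=1, s4=0

Syndrome = 6 (error at position 6)


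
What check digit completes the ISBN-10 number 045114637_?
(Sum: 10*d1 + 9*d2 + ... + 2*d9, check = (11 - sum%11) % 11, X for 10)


Weighted sum: 156
156 mod 11 = 2

Check digit: 9


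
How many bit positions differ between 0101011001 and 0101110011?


XOR: 0000101010
Count of 1s: 3

3


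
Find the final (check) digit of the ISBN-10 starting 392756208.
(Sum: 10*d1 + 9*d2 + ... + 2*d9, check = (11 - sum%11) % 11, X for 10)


Weighted sum: 260
260 mod 11 = 7

Check digit: 4


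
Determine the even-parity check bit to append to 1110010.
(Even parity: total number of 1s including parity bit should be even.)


Number of 1s in data: 4
Parity bit: 0

0


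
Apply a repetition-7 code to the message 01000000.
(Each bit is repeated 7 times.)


Each bit -> 7 copies

00000001111111000000000000000000000000000000000000000000


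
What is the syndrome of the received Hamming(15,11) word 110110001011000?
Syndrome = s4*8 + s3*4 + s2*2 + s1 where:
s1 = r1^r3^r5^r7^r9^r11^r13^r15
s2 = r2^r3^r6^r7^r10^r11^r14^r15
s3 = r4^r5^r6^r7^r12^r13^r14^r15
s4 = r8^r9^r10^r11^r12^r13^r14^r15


s1=0, s2=0, s3=1, s4=1

Syndrome = 12 (error at position 12)


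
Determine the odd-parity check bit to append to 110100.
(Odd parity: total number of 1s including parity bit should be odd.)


Number of 1s in data: 3
Parity bit: 0

0


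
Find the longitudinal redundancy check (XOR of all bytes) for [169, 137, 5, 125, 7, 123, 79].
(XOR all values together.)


XOR chain: 169 ^ 137 ^ 5 ^ 125 ^ 7 ^ 123 ^ 79 = 107

107


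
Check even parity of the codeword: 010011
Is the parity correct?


Number of 1s: 3

No, parity error (3 ones)


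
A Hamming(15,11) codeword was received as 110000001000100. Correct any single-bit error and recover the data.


Syndrome = 7: error at position 7

Data: 00011000100 (corrected bit 7)


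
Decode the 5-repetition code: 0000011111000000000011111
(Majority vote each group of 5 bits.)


Groups: 00000, 11111, 00000, 00000, 11111
Majority votes: 01001

01001


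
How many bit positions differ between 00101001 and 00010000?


XOR: 00111001
Count of 1s: 4

4


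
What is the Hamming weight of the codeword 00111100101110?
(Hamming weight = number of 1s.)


Counting 1s in 00111100101110

8


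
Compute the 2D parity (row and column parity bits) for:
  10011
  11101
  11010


Row parities: 101
Column parities: 10100

Row P: 101, Col P: 10100, Corner: 0


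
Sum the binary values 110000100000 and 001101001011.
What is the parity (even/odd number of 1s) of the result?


110000100000 = 3104
001101001011 = 843
Sum = 3947 = 111101101011
1s count = 9

odd parity (9 ones in 111101101011)


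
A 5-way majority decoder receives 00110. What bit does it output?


Ones: 2 out of 5
Threshold: 3

0 (2/5 voted 1)


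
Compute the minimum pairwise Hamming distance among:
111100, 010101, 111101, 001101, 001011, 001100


Comparing all pairs, minimum distance: 1
Can detect 0 errors, correct 0 errors

1


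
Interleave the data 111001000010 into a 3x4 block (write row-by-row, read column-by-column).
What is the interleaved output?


Matrix:
  1110
  0100
  0010
Read columns: 100110101000

100110101000


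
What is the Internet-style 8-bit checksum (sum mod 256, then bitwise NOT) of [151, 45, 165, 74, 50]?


Sum = 485 mod 256 = 229
Complement = 26

26


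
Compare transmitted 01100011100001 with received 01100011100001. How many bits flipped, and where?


XOR: 00000000000000

0 errors (received matches sent)


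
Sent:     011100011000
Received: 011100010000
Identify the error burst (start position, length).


XOR: 000000001000

Burst at position 8, length 1


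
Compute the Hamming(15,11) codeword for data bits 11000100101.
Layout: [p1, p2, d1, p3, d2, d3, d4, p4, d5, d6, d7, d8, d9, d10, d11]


Parity bits: p1=0, p2=1, p3=1, p4=1

011110010100101


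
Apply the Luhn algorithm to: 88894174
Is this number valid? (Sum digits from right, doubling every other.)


Luhn sum = 49
49 mod 10 = 9

Invalid (Luhn sum mod 10 = 9)


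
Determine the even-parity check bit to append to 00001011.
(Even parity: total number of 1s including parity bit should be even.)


Number of 1s in data: 3
Parity bit: 1

1


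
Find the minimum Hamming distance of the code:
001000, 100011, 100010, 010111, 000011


Comparing all pairs, minimum distance: 1
Can detect 0 errors, correct 0 errors

1


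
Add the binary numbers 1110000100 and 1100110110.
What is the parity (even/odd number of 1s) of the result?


1110000100 = 900
1100110110 = 822
Sum = 1722 = 11010111010
1s count = 7

odd parity (7 ones in 11010111010)


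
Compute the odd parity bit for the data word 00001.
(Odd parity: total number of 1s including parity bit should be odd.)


Number of 1s in data: 1
Parity bit: 0

0


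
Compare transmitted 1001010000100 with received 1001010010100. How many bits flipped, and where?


XOR: 0000000010000

1 error(s) at position(s): 8


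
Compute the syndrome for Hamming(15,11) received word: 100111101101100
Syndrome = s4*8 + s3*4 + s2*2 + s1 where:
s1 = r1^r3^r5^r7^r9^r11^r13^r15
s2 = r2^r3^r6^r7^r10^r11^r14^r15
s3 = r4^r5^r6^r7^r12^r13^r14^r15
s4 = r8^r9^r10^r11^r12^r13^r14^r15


s1=1, s2=1, s3=0, s4=0

Syndrome = 3 (error at position 3)


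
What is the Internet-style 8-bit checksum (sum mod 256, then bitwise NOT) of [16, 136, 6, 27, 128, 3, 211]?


Sum = 527 mod 256 = 15
Complement = 240

240


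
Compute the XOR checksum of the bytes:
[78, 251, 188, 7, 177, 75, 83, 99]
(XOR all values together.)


XOR chain: 78 ^ 251 ^ 188 ^ 7 ^ 177 ^ 75 ^ 83 ^ 99 = 196

196


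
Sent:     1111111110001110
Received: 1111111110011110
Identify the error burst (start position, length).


XOR: 0000000000010000

Burst at position 11, length 1


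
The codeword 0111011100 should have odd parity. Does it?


Number of 1s: 6

No, parity error (6 ones)


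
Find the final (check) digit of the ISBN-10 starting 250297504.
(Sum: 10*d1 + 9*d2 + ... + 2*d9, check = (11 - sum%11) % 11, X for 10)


Weighted sum: 196
196 mod 11 = 9

Check digit: 2


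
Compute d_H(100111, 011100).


XOR: 111011
Count of 1s: 5

5


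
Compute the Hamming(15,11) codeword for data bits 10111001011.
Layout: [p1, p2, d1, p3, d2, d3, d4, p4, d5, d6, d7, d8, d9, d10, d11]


Parity bits: p1=0, p2=1, p3=1, p4=0

011101101001011


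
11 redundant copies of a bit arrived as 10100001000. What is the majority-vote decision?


Ones: 3 out of 11
Threshold: 6

0 (3/11 voted 1)


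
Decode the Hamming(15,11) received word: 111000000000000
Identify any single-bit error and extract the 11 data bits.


Syndrome = 0: no error detected

Data: 10000000000 (no errors)


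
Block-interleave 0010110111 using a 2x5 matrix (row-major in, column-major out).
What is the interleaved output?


Matrix:
  00101
  10111
Read columns: 0100110111

0100110111


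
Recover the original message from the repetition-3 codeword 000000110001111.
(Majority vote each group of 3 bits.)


Groups: 000, 000, 110, 001, 111
Majority votes: 00101

00101


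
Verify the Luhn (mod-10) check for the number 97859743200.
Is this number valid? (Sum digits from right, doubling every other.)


Luhn sum = 49
49 mod 10 = 9

Invalid (Luhn sum mod 10 = 9)


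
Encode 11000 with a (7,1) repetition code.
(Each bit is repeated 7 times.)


Each bit -> 7 copies

11111111111111000000000000000000000


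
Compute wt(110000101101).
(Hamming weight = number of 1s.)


Counting 1s in 110000101101

6


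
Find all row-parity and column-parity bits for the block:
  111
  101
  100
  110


Row parities: 1010
Column parities: 000

Row P: 1010, Col P: 000, Corner: 0


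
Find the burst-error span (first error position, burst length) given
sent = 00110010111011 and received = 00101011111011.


XOR: 00011001000000

Burst at position 3, length 5


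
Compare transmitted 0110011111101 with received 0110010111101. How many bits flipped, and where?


XOR: 0000001000000

1 error(s) at position(s): 6


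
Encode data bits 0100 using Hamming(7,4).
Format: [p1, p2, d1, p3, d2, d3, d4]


Parity bits: p1=1, p2=0, p3=1

1001100


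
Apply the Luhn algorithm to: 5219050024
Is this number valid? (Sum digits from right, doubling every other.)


Luhn sum = 27
27 mod 10 = 7

Invalid (Luhn sum mod 10 = 7)


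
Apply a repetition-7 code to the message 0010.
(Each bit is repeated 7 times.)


Each bit -> 7 copies

0000000000000011111110000000


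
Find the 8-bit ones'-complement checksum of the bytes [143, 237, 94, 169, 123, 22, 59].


Sum = 847 mod 256 = 79
Complement = 176

176


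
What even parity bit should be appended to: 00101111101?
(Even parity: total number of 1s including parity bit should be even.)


Number of 1s in data: 7
Parity bit: 1

1


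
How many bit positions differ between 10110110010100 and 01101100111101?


XOR: 11011010101001
Count of 1s: 8

8


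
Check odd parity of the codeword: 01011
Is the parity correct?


Number of 1s: 3

Yes, parity is correct (3 ones)


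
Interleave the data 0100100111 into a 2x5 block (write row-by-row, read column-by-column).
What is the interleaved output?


Matrix:
  01001
  00111
Read columns: 0010010111

0010010111


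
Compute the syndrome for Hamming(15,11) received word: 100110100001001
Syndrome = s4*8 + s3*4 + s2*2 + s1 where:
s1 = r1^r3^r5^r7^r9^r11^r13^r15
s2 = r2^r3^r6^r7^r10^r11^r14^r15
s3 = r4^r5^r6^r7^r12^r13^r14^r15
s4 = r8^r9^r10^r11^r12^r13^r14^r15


s1=0, s2=0, s3=1, s4=0

Syndrome = 4 (error at position 4)


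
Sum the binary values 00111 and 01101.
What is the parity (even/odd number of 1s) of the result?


00111 = 7
01101 = 13
Sum = 20 = 10100
1s count = 2

even parity (2 ones in 10100)


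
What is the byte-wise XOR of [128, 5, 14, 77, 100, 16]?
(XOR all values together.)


XOR chain: 128 ^ 5 ^ 14 ^ 77 ^ 100 ^ 16 = 178

178
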